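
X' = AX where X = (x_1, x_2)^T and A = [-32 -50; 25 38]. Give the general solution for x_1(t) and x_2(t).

Coefficient matrix A = [[-32, -50], [25, 38]].
Characteristic polynomial det(A - λI) = λ^2 - 6λ + 34 = 0.
Eigenvalues λ = 3 ± 5i (complex conjugate pair).
For λ=3+5i: an eigenvector is (1,-1) - i(3,-2) = (1 - 3i, -1 + 2i).
A real fundamental pair from Re and Im of e^((3+5i)t)v: X_1 = e^(3t)(cos(5t)·(1,-1) + sin(5t)·(3,-2)), X_2 = e^(3t)(sin(5t)·(1,-1) - cos(5t)·(3,-2)).
General solution: K_1X_1 + K_2X_2.

x_1(t) = 3K_1e^(3t)sin(5t) + K_1e^(3t)cos(5t) + K_2e^(3t)sin(5t) - 3K_2e^(3t)cos(5t), x_2(t) = -2K_1e^(3t)sin(5t) - K_1e^(3t)cos(5t) - K_2e^(3t)sin(5t) + 2K_2e^(3t)cos(5t)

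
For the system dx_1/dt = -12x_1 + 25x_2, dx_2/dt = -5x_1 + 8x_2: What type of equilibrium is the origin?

stable spiral

A = [[-12,25],[-5,8]]; det(A-λI) = λ^2 + 4λ + 29.
λ = -2 ± 5i: negative real part.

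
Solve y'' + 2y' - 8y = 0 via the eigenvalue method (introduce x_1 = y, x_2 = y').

Let x_1 = y, x_2 = y'. Then x_1' = x_2 and x_2' = 8x_1 - 2x_2.
A = [[0,1],[8,-2]]; det(A-λI) = λ^2 + 2λ - 8.
Eigenvalues λ = -4, 2 with eigenvectors (1,-4), (1,2).

y(t) = K_1e^(-4t) + K_2e^(2t)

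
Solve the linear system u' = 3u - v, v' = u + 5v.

Coefficient matrix A = [[3, -1], [1, 5]].
Characteristic polynomial det(A - λI) = λ^2 - 8λ + 16 = 0.
Single eigenvalue λ = 4 with algebraic multiplicity 2.
Eigenvector v = (-1,1); generalized eigenvector w with (A-λI)w=v is (-2,3).
General solution: e^(4t)[C_1·v + C_2·(t·v + w)].

u(t) = -C_1e^(4t) - C_2te^(4t) - 2C_2e^(4t), v(t) = C_1e^(4t) + C_2te^(4t) + 3C_2e^(4t)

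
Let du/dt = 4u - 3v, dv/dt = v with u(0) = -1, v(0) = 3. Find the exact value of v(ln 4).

12

A = [[4,-3],[0,1]]; eigenvalues λ = 4, 1.
Eigenvectors: (1,0) for λ=4, (-1,-1) for λ=1.
From the initial condition, c_1 = -4, c_2 = -3.
v(ln 4) = (-4)(4^4)(0) + (-3)(4^1)(-1) = 12.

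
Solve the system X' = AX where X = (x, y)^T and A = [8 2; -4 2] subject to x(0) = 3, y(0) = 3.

Coefficient matrix A = [[8, 2], [-4, 2]].
Characteristic polynomial det(A - λI) = λ^2 - 10λ + 24 = 0.
Eigenvalues λ = 6, 4.
For λ=6: (A-λI) row 1 is [2, 2], so an eigenvector is (1, -1).
For λ=4: (A-λI) row 1 is [4, 2], so an eigenvector is (1, -2).
General solution: c_1e^(6t)(1,-1) + c_2e^(4t)(1,-2).
Applying x(0)=3, y(0)=3 gives c_1=9, c_2=-6.

x(t) = 9e^(6t) - 6e^(4t), y(t) = -9e^(6t) + 12e^(4t)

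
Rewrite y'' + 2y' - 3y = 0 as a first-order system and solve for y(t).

Let x_1 = y, x_2 = y'. Then x_1' = x_2 and x_2' = 3x_1 - 2x_2.
A = [[0,1],[3,-2]]; det(A-λI) = λ^2 + 2λ - 3.
Eigenvalues λ = -3, 1 with eigenvectors (1,-3), (1,1).

y(t) = c_1e^(-3t) + c_2e^(t)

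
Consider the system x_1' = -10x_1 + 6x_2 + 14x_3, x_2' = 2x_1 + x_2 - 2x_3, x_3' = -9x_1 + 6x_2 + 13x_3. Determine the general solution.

Coefficient matrix A = [[-10, 6, 14], [2, 1, -2], [-9, 6, 13]].
det(A - λI) = 0 gives eigenvalues λ = -1, 1, 4.
For λ=-1: eigenvector (4,-1,3).
For λ=1: eigenvector (-2,1,-2).
For λ=4: eigenvector (1,0,1).
General solution: K_1e^(-t)(4,-1,3) + K_2e^(t)(-2,1,-2) + K_3e^(4t)(1,0,1).

x_1(t) = 4K_1e^(-t) - 2K_2e^(t) + K_3e^(4t), x_2(t) = -K_1e^(-t) + K_2e^(t), x_3(t) = 3K_1e^(-t) - 2K_2e^(t) + K_3e^(4t)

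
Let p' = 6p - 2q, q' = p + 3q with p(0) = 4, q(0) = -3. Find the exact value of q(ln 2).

A = [[6,-2],[1,3]]; eigenvalues λ = 5, 4.
Eigenvectors: (2,1) for λ=5, (1,1) for λ=4.
From the initial condition, c_1 = 7, c_2 = -10.
q(ln 2) = (7)(2^5)(1) + (-10)(2^4)(1) = 64.

64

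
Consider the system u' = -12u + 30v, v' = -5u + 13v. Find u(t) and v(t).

u(t) = 3K_1e^(-2t) + 2K_2e^(3t), v(t) = K_1e^(-2t) + K_2e^(3t)

Coefficient matrix A = [[-12, 30], [-5, 13]].
Characteristic polynomial det(A - λI) = λ^2 - λ - 6 = 0.
Eigenvalues λ = -2, 3.
For λ=-2: (A-λI) row 1 is [-10, 30], so an eigenvector is (3, 1).
For λ=3: (A-λI) row 1 is [-15, 30], so an eigenvector is (2, 1).
General solution: K_1e^(-2t)(3,1) + K_2e^(3t)(2,1).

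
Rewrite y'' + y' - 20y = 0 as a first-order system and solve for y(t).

y(t) = c_1e^(4t) + c_2e^(-5t)

Let x_1 = y, x_2 = y'. Then x_1' = x_2 and x_2' = 20x_1 - x_2.
A = [[0,1],[20,-1]]; det(A-λI) = λ^2 + λ - 20.
Eigenvalues λ = 4, -5 with eigenvectors (1,4), (1,-5).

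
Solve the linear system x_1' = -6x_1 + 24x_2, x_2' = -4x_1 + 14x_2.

x_1(t) = 3C_1e^(2t) + 2C_2e^(6t), x_2(t) = C_1e^(2t) + C_2e^(6t)

Coefficient matrix A = [[-6, 24], [-4, 14]].
Characteristic polynomial det(A - λI) = λ^2 - 8λ + 12 = 0.
Eigenvalues λ = 2, 6.
For λ=2: (A-λI) row 1 is [-8, 24], so an eigenvector is (3, 1).
For λ=6: (A-λI) row 1 is [-12, 24], so an eigenvector is (2, 1).
General solution: C_1e^(2t)(3,1) + C_2e^(6t)(2,1).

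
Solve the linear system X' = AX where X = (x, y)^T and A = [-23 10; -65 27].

Coefficient matrix A = [[-23, 10], [-65, 27]].
Characteristic polynomial det(A - λI) = λ^2 - 4λ + 29 = 0.
Eigenvalues λ = 2 ± 5i (complex conjugate pair).
For λ=2+5i: an eigenvector is (1,2) - i(-1,-3) = (1 + i, 2 + 3i).
A real fundamental pair from Re and Im of e^((2+5i)t)v: X_1 = e^(2t)(cos(5t)·(1,2) + sin(5t)·(-1,-3)), X_2 = e^(2t)(sin(5t)·(1,2) - cos(5t)·(-1,-3)).
General solution: C_1X_1 + C_2X_2.

x(t) = -C_1e^(2t)sin(5t) + C_1e^(2t)cos(5t) + C_2e^(2t)sin(5t) + C_2e^(2t)cos(5t), y(t) = -3C_1e^(2t)sin(5t) + 2C_1e^(2t)cos(5t) + 2C_2e^(2t)sin(5t) + 3C_2e^(2t)cos(5t)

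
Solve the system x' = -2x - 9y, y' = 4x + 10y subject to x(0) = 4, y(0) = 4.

Coefficient matrix A = [[-2, -9], [4, 10]].
Characteristic polynomial det(A - λI) = λ^2 - 8λ + 16 = 0.
Single eigenvalue λ = 4 with algebraic multiplicity 2.
Eigenvector v = (-3,2); generalized eigenvector w with (A-λI)w=v is (-1,1).
General solution: e^(4t)[K_1·v + K_2·(t·v + w)].
Applying x(0)=4, y(0)=4 gives K_1=-8, K_2=20.

x(t) = -60te^(4t) + 4e^(4t), y(t) = 40te^(4t) + 4e^(4t)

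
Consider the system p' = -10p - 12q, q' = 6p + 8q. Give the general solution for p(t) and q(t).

p(t) = K_1e^(2t) + 2K_2e^(-4t), q(t) = -K_1e^(2t) - K_2e^(-4t)

Coefficient matrix A = [[-10, -12], [6, 8]].
Characteristic polynomial det(A - λI) = λ^2 + 2λ - 8 = 0.
Eigenvalues λ = 2, -4.
For λ=2: (A-λI) row 1 is [-12, -12], so an eigenvector is (1, -1).
For λ=-4: (A-λI) row 1 is [-6, -12], so an eigenvector is (2, -1).
General solution: K_1e^(2t)(1,-1) + K_2e^(-4t)(2,-1).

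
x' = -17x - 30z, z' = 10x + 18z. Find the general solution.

Coefficient matrix A = [[-17, -30], [10, 18]].
Characteristic polynomial det(A - λI) = λ^2 - λ - 6 = 0.
Eigenvalues λ = 3, -2.
For λ=3: (A-λI) row 1 is [-20, -30], so an eigenvector is (3, -2).
For λ=-2: (A-λI) row 1 is [-15, -30], so an eigenvector is (2, -1).
General solution: C_1e^(3t)(3,-2) + C_2e^(-2t)(2,-1).

x(t) = 3C_1e^(3t) + 2C_2e^(-2t), z(t) = -2C_1e^(3t) - C_2e^(-2t)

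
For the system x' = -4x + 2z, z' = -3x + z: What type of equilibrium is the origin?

A = [[-4,2],[-3,1]]; det(A-λI) = λ^2 + 3λ + 2.
λ = -2, -1: both negative.

stable node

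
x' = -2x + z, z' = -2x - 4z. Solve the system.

x(t) = -C_1e^(-3t)sin(t) + C_2e^(-3t)cos(t), z(t) = C_1e^(-3t)sin(t) - C_1e^(-3t)cos(t) - C_2e^(-3t)sin(t) - C_2e^(-3t)cos(t)

Coefficient matrix A = [[-2, 1], [-2, -4]].
Characteristic polynomial det(A - λI) = λ^2 + 6λ + 10 = 0.
Eigenvalues λ = -3 ± i (complex conjugate pair).
For λ=-3+i: an eigenvector is (0,-1) - i(-1,1) = (0 + i, -1 - i).
A real fundamental pair from Re and Im of e^((-3+i)t)v: X_1 = e^(-3t)(cos(t)·(0,-1) + sin(t)·(-1,1)), X_2 = e^(-3t)(sin(t)·(0,-1) - cos(t)·(-1,1)).
General solution: C_1X_1 + C_2X_2.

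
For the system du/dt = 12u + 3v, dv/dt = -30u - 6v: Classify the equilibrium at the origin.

A = [[12,3],[-30,-6]]; det(A-λI) = λ^2 - 6λ + 18.
λ = 3 ± 3i: positive real part.

unstable spiral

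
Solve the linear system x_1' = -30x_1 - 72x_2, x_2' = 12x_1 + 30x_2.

Coefficient matrix A = [[-30, -72], [12, 30]].
Characteristic polynomial det(A - λI) = λ^2 - 36 = 0.
Eigenvalues λ = 6, -6.
For λ=6: (A-λI) row 1 is [-36, -72], so an eigenvector is (-2, 1).
For λ=-6: (A-λI) row 1 is [-24, -72], so an eigenvector is (-3, 1).
General solution: C_1e^(6t)(-2,1) + C_2e^(-6t)(-3,1).

x_1(t) = -2C_1e^(6t) - 3C_2e^(-6t), x_2(t) = C_1e^(6t) + C_2e^(-6t)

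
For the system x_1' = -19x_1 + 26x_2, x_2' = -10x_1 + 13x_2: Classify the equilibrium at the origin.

A = [[-19,26],[-10,13]]; det(A-λI) = λ^2 + 6λ + 13.
λ = -3 ± 2i: negative real part.

stable spiral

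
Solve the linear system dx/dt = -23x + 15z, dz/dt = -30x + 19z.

x(t) = -K_1e^(-2t)sin(3t) - 2K_1e^(-2t)cos(3t) - 2K_2e^(-2t)sin(3t) + K_2e^(-2t)cos(3t), z(t) = -K_1e^(-2t)sin(3t) - 3K_1e^(-2t)cos(3t) - 3K_2e^(-2t)sin(3t) + K_2e^(-2t)cos(3t)

Coefficient matrix A = [[-23, 15], [-30, 19]].
Characteristic polynomial det(A - λI) = λ^2 + 4λ + 13 = 0.
Eigenvalues λ = -2 ± 3i (complex conjugate pair).
For λ=-2+3i: an eigenvector is (-2,-3) - i(-1,-1) = (-2 + i, -3 + i).
A real fundamental pair from Re and Im of e^((-2+3i)t)v: X_1 = e^(-2t)(cos(3t)·(-2,-3) + sin(3t)·(-1,-1)), X_2 = e^(-2t)(sin(3t)·(-2,-3) - cos(3t)·(-1,-1)).
General solution: K_1X_1 + K_2X_2.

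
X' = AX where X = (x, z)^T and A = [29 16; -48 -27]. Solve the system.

x(t) = c_1e^(-3t) - 2c_2e^(5t), z(t) = -2c_1e^(-3t) + 3c_2e^(5t)

Coefficient matrix A = [[29, 16], [-48, -27]].
Characteristic polynomial det(A - λI) = λ^2 - 2λ - 15 = 0.
Eigenvalues λ = -3, 5.
For λ=-3: (A-λI) row 1 is [32, 16], so an eigenvector is (1, -2).
For λ=5: (A-λI) row 1 is [24, 16], so an eigenvector is (-2, 3).
General solution: c_1e^(-3t)(1,-2) + c_2e^(5t)(-2,3).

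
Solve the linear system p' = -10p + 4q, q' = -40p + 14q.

Coefficient matrix A = [[-10, 4], [-40, 14]].
Characteristic polynomial det(A - λI) = λ^2 - 4λ + 20 = 0.
Eigenvalues λ = 2 ± 4i (complex conjugate pair).
For λ=2+4i: an eigenvector is (0,-1) - i(-1,-3) = (0 + i, -1 + 3i).
A real fundamental pair from Re and Im of e^((2+4i)t)v: X_1 = e^(2t)(cos(4t)·(0,-1) + sin(4t)·(-1,-3)), X_2 = e^(2t)(sin(4t)·(0,-1) - cos(4t)·(-1,-3)).
General solution: C_1X_1 + C_2X_2.

p(t) = -C_1e^(2t)sin(4t) + C_2e^(2t)cos(4t), q(t) = -3C_1e^(2t)sin(4t) - C_1e^(2t)cos(4t) - C_2e^(2t)sin(4t) + 3C_2e^(2t)cos(4t)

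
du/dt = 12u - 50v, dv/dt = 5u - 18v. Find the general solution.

Coefficient matrix A = [[12, -50], [5, -18]].
Characteristic polynomial det(A - λI) = λ^2 + 6λ + 34 = 0.
Eigenvalues λ = -3 ± 5i (complex conjugate pair).
For λ=-3+5i: an eigenvector is (3,1) - i(-1,0) = (3 + i, 1).
A real fundamental pair from Re and Im of e^((-3+5i)t)v: X_1 = e^(-3t)(cos(5t)·(3,1) + sin(5t)·(-1,0)), X_2 = e^(-3t)(sin(5t)·(3,1) - cos(5t)·(-1,0)).
General solution: C_1X_1 + C_2X_2.

u(t) = -C_1e^(-3t)sin(5t) + 3C_1e^(-3t)cos(5t) + 3C_2e^(-3t)sin(5t) + C_2e^(-3t)cos(5t), v(t) = C_1e^(-3t)cos(5t) + C_2e^(-3t)sin(5t)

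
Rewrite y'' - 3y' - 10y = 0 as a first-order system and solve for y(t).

Let x_1 = y, x_2 = y'. Then x_1' = x_2 and x_2' = 10x_1 + 3x_2.
A = [[0,1],[10,3]]; det(A-λI) = λ^2 - 3λ - 10.
Eigenvalues λ = 5, -2 with eigenvectors (1,5), (1,-2).

y(t) = c_1e^(5t) + c_2e^(-2t)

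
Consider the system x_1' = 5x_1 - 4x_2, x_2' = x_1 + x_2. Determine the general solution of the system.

x_1(t) = -2C_1e^(3t) - 2C_2te^(3t) - C_2e^(3t), x_2(t) = -C_1e^(3t) - C_2te^(3t)

Coefficient matrix A = [[5, -4], [1, 1]].
Characteristic polynomial det(A - λI) = λ^2 - 6λ + 9 = 0.
Single eigenvalue λ = 3 with algebraic multiplicity 2.
Eigenvector v = (-2,-1); generalized eigenvector w with (A-λI)w=v is (-1,0).
General solution: e^(3t)[C_1·v + C_2·(t·v + w)].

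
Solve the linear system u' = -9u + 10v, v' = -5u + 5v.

u(t) = -C_1e^(-2t)sin(t) + 3C_1e^(-2t)cos(t) + 3C_2e^(-2t)sin(t) + C_2e^(-2t)cos(t), v(t) = -C_1e^(-2t)sin(t) + 2C_1e^(-2t)cos(t) + 2C_2e^(-2t)sin(t) + C_2e^(-2t)cos(t)

Coefficient matrix A = [[-9, 10], [-5, 5]].
Characteristic polynomial det(A - λI) = λ^2 + 4λ + 5 = 0.
Eigenvalues λ = -2 ± i (complex conjugate pair).
For λ=-2+i: an eigenvector is (3,2) - i(-1,-1) = (3 + i, 2 + i).
A real fundamental pair from Re and Im of e^((-2+i)t)v: X_1 = e^(-2t)(cos(t)·(3,2) + sin(t)·(-1,-1)), X_2 = e^(-2t)(sin(t)·(3,2) - cos(t)·(-1,-1)).
General solution: C_1X_1 + C_2X_2.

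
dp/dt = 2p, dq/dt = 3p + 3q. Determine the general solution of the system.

p(t) = -C_2e^(2t), q(t) = C_1e^(3t) + 3C_2e^(2t)

Coefficient matrix A = [[2, 0], [3, 3]].
Characteristic polynomial det(A - λI) = λ^2 - 5λ + 6 = 0.
Eigenvalues λ = 3, 2.
For λ=3: (A-λI) row 1 is [-1, 0], so an eigenvector is (0, 1).
For λ=2: (A-λI) row 2 is [3, 1], so an eigenvector is (-1, 3).
General solution: C_1e^(3t)(0,1) + C_2e^(2t)(-1,3).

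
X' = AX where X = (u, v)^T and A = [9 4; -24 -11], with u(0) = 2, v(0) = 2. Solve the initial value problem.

Coefficient matrix A = [[9, 4], [-24, -11]].
Characteristic polynomial det(A - λI) = λ^2 + 2λ - 3 = 0.
Eigenvalues λ = 1, -3.
For λ=1: (A-λI) row 1 is [8, 4], so an eigenvector is (-1, 2).
For λ=-3: (A-λI) row 1 is [12, 4], so an eigenvector is (1, -3).
General solution: C_1e^(t)(-1,2) + C_2e^(-3t)(1,-3).
Applying u(0)=2, v(0)=2 gives C_1=-8, C_2=-6.

u(t) = 8e^(t) - 6e^(-3t), v(t) = -16e^(t) + 18e^(-3t)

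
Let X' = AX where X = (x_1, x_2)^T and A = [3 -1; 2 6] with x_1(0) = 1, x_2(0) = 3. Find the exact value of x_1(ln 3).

A = [[3,-1],[2,6]]; eigenvalues λ = 4, 5.
Eigenvectors: (1,-1) for λ=4, (-1,2) for λ=5.
From the initial condition, c_1 = 5, c_2 = 4.
x_1(ln 3) = (5)(3^4)(1) + (4)(3^5)(-1) = -567.

-567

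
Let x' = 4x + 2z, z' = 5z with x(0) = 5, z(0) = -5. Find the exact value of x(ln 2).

-80

A = [[4,2],[0,5]]; eigenvalues λ = 5, 4.
Eigenvectors: (-2,-1) for λ=5, (1,0) for λ=4.
From the initial condition, c_1 = 5, c_2 = 15.
x(ln 2) = (5)(2^5)(-2) + (15)(2^4)(1) = -80.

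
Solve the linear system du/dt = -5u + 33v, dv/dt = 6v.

Coefficient matrix A = [[-5, 33], [0, 6]].
Characteristic polynomial det(A - λI) = λ^2 - λ - 30 = 0.
Eigenvalues λ = 6, -5.
For λ=6: (A-λI) row 1 is [-11, 33], so an eigenvector is (3, 1).
For λ=-5: (A-λI) row 1 is [0, 33], so an eigenvector is (-1, 0).
General solution: C_1e^(6t)(3,1) + C_2e^(-5t)(-1,0).

u(t) = 3C_1e^(6t) - C_2e^(-5t), v(t) = C_1e^(6t)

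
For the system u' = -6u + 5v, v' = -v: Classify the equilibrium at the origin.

stable node

A = [[-6,5],[0,-1]]; det(A-λI) = λ^2 + 7λ + 6.
λ = -1, -6: both negative.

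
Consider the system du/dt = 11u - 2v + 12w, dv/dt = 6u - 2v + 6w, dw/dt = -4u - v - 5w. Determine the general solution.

Coefficient matrix A = [[11, -2, 12], [6, -2, 6], [-4, -1, -5]].
det(A - λI) = 0 gives eigenvalues λ = -1, 4, 1.
For λ=-1: eigenvector (1,0,-1).
For λ=4: eigenvector (2,1,-1).
For λ=1: eigenvector (-4,-2,3).
General solution: c_1e^(-t)(1,0,-1) + c_2e^(4t)(2,1,-1) + c_3e^(t)(-4,-2,3).

u(t) = c_1e^(-t) + 2c_2e^(4t) - 4c_3e^(t), v(t) = c_2e^(4t) - 2c_3e^(t), w(t) = -c_1e^(-t) - c_2e^(4t) + 3c_3e^(t)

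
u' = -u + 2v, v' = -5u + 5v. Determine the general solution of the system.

Coefficient matrix A = [[-1, 2], [-5, 5]].
Characteristic polynomial det(A - λI) = λ^2 - 4λ + 5 = 0.
Eigenvalues λ = 2 ± i (complex conjugate pair).
For λ=2+i: an eigenvector is (-1,-2) - i(-1,-1) = (-1 + i, -2 + i).
A real fundamental pair from Re and Im of e^((2+i)t)v: X_1 = e^(2t)(cos(t)·(-1,-2) + sin(t)·(-1,-1)), X_2 = e^(2t)(sin(t)·(-1,-2) - cos(t)·(-1,-1)).
General solution: K_1X_1 + K_2X_2.

u(t) = -K_1e^(2t)sin(t) - K_1e^(2t)cos(t) - K_2e^(2t)sin(t) + K_2e^(2t)cos(t), v(t) = -K_1e^(2t)sin(t) - 2K_1e^(2t)cos(t) - 2K_2e^(2t)sin(t) + K_2e^(2t)cos(t)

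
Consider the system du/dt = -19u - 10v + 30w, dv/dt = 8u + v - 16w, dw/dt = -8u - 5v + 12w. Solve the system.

u(t) = 5C_1e^(-3t) - 2C_2e^(t) + 2C_3e^(-4t), v(t) = -2C_1e^(-3t) + C_2e^(t), w(t) = 2C_1e^(-3t) - C_2e^(t) + C_3e^(-4t)

Coefficient matrix A = [[-19, -10, 30], [8, 1, -16], [-8, -5, 12]].
det(A - λI) = 0 gives eigenvalues λ = -3, 1, -4.
For λ=-3: eigenvector (5,-2,2).
For λ=1: eigenvector (-2,1,-1).
For λ=-4: eigenvector (2,0,1).
General solution: C_1e^(-3t)(5,-2,2) + C_2e^(t)(-2,1,-1) + C_3e^(-4t)(2,0,1).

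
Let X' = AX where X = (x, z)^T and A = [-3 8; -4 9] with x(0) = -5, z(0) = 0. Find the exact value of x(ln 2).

A = [[-3,8],[-4,9]]; eigenvalues λ = 1, 5.
Eigenvectors: (2,1) for λ=1, (-1,-1) for λ=5.
From the initial condition, c_1 = -5, c_2 = -5.
x(ln 2) = (-5)(2^1)(2) + (-5)(2^5)(-1) = 140.

140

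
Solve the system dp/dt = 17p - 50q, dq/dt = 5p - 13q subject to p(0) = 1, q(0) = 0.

p(t) = 3e^(2t)sin(5t) + e^(2t)cos(5t), q(t) = e^(2t)sin(5t)

Coefficient matrix A = [[17, -50], [5, -13]].
Characteristic polynomial det(A - λI) = λ^2 - 4λ + 29 = 0.
Eigenvalues λ = 2 ± 5i (complex conjugate pair).
For λ=2+5i: an eigenvector is (1,0) - i(3,1) = (1 - 3i, 0 - i).
A real fundamental pair from Re and Im of e^((2+5i)t)v: X_1 = e^(2t)(cos(5t)·(1,0) + sin(5t)·(3,1)), X_2 = e^(2t)(sin(5t)·(1,0) - cos(5t)·(3,1)).
General solution: c_1X_1 + c_2X_2.
Applying p(0)=1, q(0)=0 gives c_1=1, c_2=0.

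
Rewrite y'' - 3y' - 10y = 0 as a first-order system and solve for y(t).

y(t) = K_1e^(5t) + K_2e^(-2t)

Let x_1 = y, x_2 = y'. Then x_1' = x_2 and x_2' = 10x_1 + 3x_2.
A = [[0,1],[10,3]]; det(A-λI) = λ^2 - 3λ - 10.
Eigenvalues λ = 5, -2 with eigenvectors (1,5), (1,-2).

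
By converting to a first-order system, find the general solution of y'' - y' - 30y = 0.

Let x_1 = y, x_2 = y'. Then x_1' = x_2 and x_2' = 30x_1 + x_2.
A = [[0,1],[30,1]]; det(A-λI) = λ^2 - λ - 30.
Eigenvalues λ = 6, -5 with eigenvectors (1,6), (1,-5).

y(t) = K_1e^(6t) + K_2e^(-5t)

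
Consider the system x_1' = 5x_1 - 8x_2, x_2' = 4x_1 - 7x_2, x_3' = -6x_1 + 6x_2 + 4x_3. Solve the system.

Coefficient matrix A = [[5, -8, 0], [4, -7, 0], [-6, 6, 4]].
det(A - λI) = 0 gives eigenvalues λ = -3, 1, 4.
For λ=-3: eigenvector (1,1,0).
For λ=1: eigenvector (-2,-1,-2).
For λ=4: eigenvector (0,0,1).
General solution: c_1e^(-3t)(1,1,0) + c_2e^(t)(-2,-1,-2) + c_3e^(4t)(0,0,1).

x_1(t) = c_1e^(-3t) - 2c_2e^(t), x_2(t) = c_1e^(-3t) - c_2e^(t), x_3(t) = -2c_2e^(t) + c_3e^(4t)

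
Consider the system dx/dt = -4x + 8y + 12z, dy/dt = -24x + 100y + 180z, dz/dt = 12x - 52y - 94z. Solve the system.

Coefficient matrix A = [[-4, 8, 12], [-24, 100, 180], [12, -52, -94]].
det(A - λI) = 0 gives eigenvalues λ = 4, -4, 2.
For λ=4: eigenvector (1,4,-2).
For λ=-4: eigenvector (2,-3,2).
For λ=2: eigenvector (2,6,-3).
General solution: c_1e^(4t)(1,4,-2) + c_2e^(-4t)(2,-3,2) + c_3e^(2t)(2,6,-3).

x(t) = c_1e^(4t) + 2c_2e^(-4t) + 2c_3e^(2t), y(t) = 4c_1e^(4t) - 3c_2e^(-4t) + 6c_3e^(2t), z(t) = -2c_1e^(4t) + 2c_2e^(-4t) - 3c_3e^(2t)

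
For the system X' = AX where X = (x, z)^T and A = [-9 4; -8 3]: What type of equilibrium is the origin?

stable node

A = [[-9,4],[-8,3]]; det(A-λI) = λ^2 + 6λ + 5.
λ = -5, -1: both negative.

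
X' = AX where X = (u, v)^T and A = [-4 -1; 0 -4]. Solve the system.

u(t) = -C_1e^(-4t) - C_2te^(-4t) + 2C_2e^(-4t), v(t) = C_2e^(-4t)

Coefficient matrix A = [[-4, -1], [0, -4]].
Characteristic polynomial det(A - λI) = λ^2 + 8λ + 16 = 0.
Single eigenvalue λ = -4 with algebraic multiplicity 2.
Eigenvector v = (-1,0); generalized eigenvector w with (A-λI)w=v is (2,1).
General solution: e^(-4t)[C_1·v + C_2·(t·v + w)].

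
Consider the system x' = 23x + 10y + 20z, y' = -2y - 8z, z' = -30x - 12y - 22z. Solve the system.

x(t) = 5C_1e^(-t) - 2C_2e^(-2t), y(t) = -16C_1e^(-t) + 5C_2e^(-2t) - 2C_3e^(2t), z(t) = 2C_1e^(-t) + C_3e^(2t)

Coefficient matrix A = [[23, 10, 20], [0, -2, -8], [-30, -12, -22]].
det(A - λI) = 0 gives eigenvalues λ = -1, -2, 2.
For λ=-1: eigenvector (5,-16,2).
For λ=-2: eigenvector (-2,5,0).
For λ=2: eigenvector (0,-2,1).
General solution: C_1e^(-t)(5,-16,2) + C_2e^(-2t)(-2,5,0) + C_3e^(2t)(0,-2,1).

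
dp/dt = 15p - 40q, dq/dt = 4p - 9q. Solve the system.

Coefficient matrix A = [[15, -40], [4, -9]].
Characteristic polynomial det(A - λI) = λ^2 - 6λ + 25 = 0.
Eigenvalues λ = 3 ± 4i (complex conjugate pair).
For λ=3+4i: an eigenvector is (1,0) - i(3,1) = (1 - 3i, 0 - i).
A real fundamental pair from Re and Im of e^((3+4i)t)v: X_1 = e^(3t)(cos(4t)·(1,0) + sin(4t)·(3,1)), X_2 = e^(3t)(sin(4t)·(1,0) - cos(4t)·(3,1)).
General solution: C_1X_1 + C_2X_2.

p(t) = 3C_1e^(3t)sin(4t) + C_1e^(3t)cos(4t) + C_2e^(3t)sin(4t) - 3C_2e^(3t)cos(4t), q(t) = C_1e^(3t)sin(4t) - C_2e^(3t)cos(4t)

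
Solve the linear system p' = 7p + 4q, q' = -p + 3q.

Coefficient matrix A = [[7, 4], [-1, 3]].
Characteristic polynomial det(A - λI) = λ^2 - 10λ + 25 = 0.
Single eigenvalue λ = 5 with algebraic multiplicity 2.
Eigenvector v = (2,-1); generalized eigenvector w with (A-λI)w=v is (-3,2).
General solution: e^(5t)[K_1·v + K_2·(t·v + w)].

p(t) = 2K_1e^(5t) + 2K_2te^(5t) - 3K_2e^(5t), q(t) = -K_1e^(5t) - K_2te^(5t) + 2K_2e^(5t)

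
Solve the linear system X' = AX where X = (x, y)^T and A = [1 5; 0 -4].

Coefficient matrix A = [[1, 5], [0, -4]].
Characteristic polynomial det(A - λI) = λ^2 + 3λ - 4 = 0.
Eigenvalues λ = -4, 1.
For λ=-4: (A-λI) row 1 is [5, 5], so an eigenvector is (-1, 1).
For λ=1: (A-λI) row 1 is [0, 5], so an eigenvector is (-1, 0).
General solution: C_1e^(-4t)(-1,1) + C_2e^(t)(-1,0).

x(t) = -C_1e^(-4t) - C_2e^(t), y(t) = C_1e^(-4t)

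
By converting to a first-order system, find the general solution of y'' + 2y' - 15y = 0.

Let x_1 = y, x_2 = y'. Then x_1' = x_2 and x_2' = 15x_1 - 2x_2.
A = [[0,1],[15,-2]]; det(A-λI) = λ^2 + 2λ - 15.
Eigenvalues λ = -5, 3 with eigenvectors (1,-5), (1,3).

y(t) = C_1e^(-5t) + C_2e^(3t)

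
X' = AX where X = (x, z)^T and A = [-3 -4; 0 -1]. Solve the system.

Coefficient matrix A = [[-3, -4], [0, -1]].
Characteristic polynomial det(A - λI) = λ^2 + 4λ + 3 = 0.
Eigenvalues λ = -1, -3.
For λ=-1: (A-λI) row 1 is [-2, -4], so an eigenvector is (-2, 1).
For λ=-3: (A-λI) row 1 is [0, -4], so an eigenvector is (-1, 0).
General solution: C_1e^(-t)(-2,1) + C_2e^(-3t)(-1,0).

x(t) = -2C_1e^(-t) - C_2e^(-3t), z(t) = C_1e^(-t)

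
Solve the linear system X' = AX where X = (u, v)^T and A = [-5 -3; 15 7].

u(t) = -C_1e^(t)cos(3t) - C_2e^(t)sin(3t), v(t) = -C_1e^(t)sin(3t) + 2C_1e^(t)cos(3t) + 2C_2e^(t)sin(3t) + C_2e^(t)cos(3t)

Coefficient matrix A = [[-5, -3], [15, 7]].
Characteristic polynomial det(A - λI) = λ^2 - 2λ + 10 = 0.
Eigenvalues λ = 1 ± 3i (complex conjugate pair).
For λ=1+3i: an eigenvector is (-1,2) - i(0,-1) = (-1, 2 + i).
A real fundamental pair from Re and Im of e^((1+3i)t)v: X_1 = e^(t)(cos(3t)·(-1,2) + sin(3t)·(0,-1)), X_2 = e^(t)(sin(3t)·(-1,2) - cos(3t)·(0,-1)).
General solution: C_1X_1 + C_2X_2.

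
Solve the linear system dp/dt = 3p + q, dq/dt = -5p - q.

p(t) = -c_1e^(t)cos(t) - c_2e^(t)sin(t), q(t) = c_1e^(t)sin(t) + 2c_1e^(t)cos(t) + 2c_2e^(t)sin(t) - c_2e^(t)cos(t)

Coefficient matrix A = [[3, 1], [-5, -1]].
Characteristic polynomial det(A - λI) = λ^2 - 2λ + 2 = 0.
Eigenvalues λ = 1 ± i (complex conjugate pair).
For λ=1+i: an eigenvector is (-1,2) - i(0,1) = (-1, 2 - i).
A real fundamental pair from Re and Im of e^((1+i)t)v: X_1 = e^(t)(cos(t)·(-1,2) + sin(t)·(0,1)), X_2 = e^(t)(sin(t)·(-1,2) - cos(t)·(0,1)).
General solution: c_1X_1 + c_2X_2.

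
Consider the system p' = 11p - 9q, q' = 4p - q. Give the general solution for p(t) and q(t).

Coefficient matrix A = [[11, -9], [4, -1]].
Characteristic polynomial det(A - λI) = λ^2 - 10λ + 25 = 0.
Single eigenvalue λ = 5 with algebraic multiplicity 2.
Eigenvector v = (-3,-2); generalized eigenvector w with (A-λI)w=v is (1,1).
General solution: e^(5t)[C_1·v + C_2·(t·v + w)].

p(t) = -3C_1e^(5t) - 3C_2te^(5t) + C_2e^(5t), q(t) = -2C_1e^(5t) - 2C_2te^(5t) + C_2e^(5t)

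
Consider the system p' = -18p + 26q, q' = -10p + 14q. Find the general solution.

p(t) = 3K_1e^(-2t)sin(2t) - 2K_1e^(-2t)cos(2t) - 2K_2e^(-2t)sin(2t) - 3K_2e^(-2t)cos(2t), q(t) = 2K_1e^(-2t)sin(2t) - K_1e^(-2t)cos(2t) - K_2e^(-2t)sin(2t) - 2K_2e^(-2t)cos(2t)

Coefficient matrix A = [[-18, 26], [-10, 14]].
Characteristic polynomial det(A - λI) = λ^2 + 4λ + 8 = 0.
Eigenvalues λ = -2 ± 2i (complex conjugate pair).
For λ=-2+2i: an eigenvector is (-2,-1) - i(3,2) = (-2 - 3i, -1 - 2i).
A real fundamental pair from Re and Im of e^((-2+2i)t)v: X_1 = e^(-2t)(cos(2t)·(-2,-1) + sin(2t)·(3,2)), X_2 = e^(-2t)(sin(2t)·(-2,-1) - cos(2t)·(3,2)).
General solution: K_1X_1 + K_2X_2.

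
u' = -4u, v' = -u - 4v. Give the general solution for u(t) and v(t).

u(t) = -c_2e^(-4t), v(t) = c_1e^(-4t) + c_2te^(-4t) + 2c_2e^(-4t)

Coefficient matrix A = [[-4, 0], [-1, -4]].
Characteristic polynomial det(A - λI) = λ^2 + 8λ + 16 = 0.
Single eigenvalue λ = -4 with algebraic multiplicity 2.
Eigenvector v = (0,1); generalized eigenvector w with (A-λI)w=v is (-1,2).
General solution: e^(-4t)[c_1·v + c_2·(t·v + w)].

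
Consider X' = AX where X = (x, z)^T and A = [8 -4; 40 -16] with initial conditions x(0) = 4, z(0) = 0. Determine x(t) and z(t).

Coefficient matrix A = [[8, -4], [40, -16]].
Characteristic polynomial det(A - λI) = λ^2 + 8λ + 32 = 0.
Eigenvalues λ = -4 ± 4i (complex conjugate pair).
For λ=-4+4i: an eigenvector is (1,3) - i(0,1) = (1, 3 - i).
A real fundamental pair from Re and Im of e^((-4+4i)t)v: X_1 = e^(-4t)(cos(4t)·(1,3) + sin(4t)·(0,1)), X_2 = e^(-4t)(sin(4t)·(1,3) - cos(4t)·(0,1)).
General solution: K_1X_1 + K_2X_2.
Applying x(0)=4, z(0)=0 gives K_1=4, K_2=12.

x(t) = 12e^(-4t)sin(4t) + 4e^(-4t)cos(4t), z(t) = 40e^(-4t)sin(4t)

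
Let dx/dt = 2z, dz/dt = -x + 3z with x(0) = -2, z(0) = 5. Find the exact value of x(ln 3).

66

A = [[0,2],[-1,3]]; eigenvalues λ = 2, 1.
Eigenvectors: (1,1) for λ=2, (-2,-1) for λ=1.
From the initial condition, c_1 = 12, c_2 = 7.
x(ln 3) = (12)(3^2)(1) + (7)(3^1)(-2) = 66.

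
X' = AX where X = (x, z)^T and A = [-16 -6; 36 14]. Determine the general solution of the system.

Coefficient matrix A = [[-16, -6], [36, 14]].
Characteristic polynomial det(A - λI) = λ^2 + 2λ - 8 = 0.
Eigenvalues λ = 2, -4.
For λ=2: (A-λI) row 1 is [-18, -6], so an eigenvector is (1, -3).
For λ=-4: (A-λI) row 1 is [-12, -6], so an eigenvector is (1, -2).
General solution: C_1e^(2t)(1,-3) + C_2e^(-4t)(1,-2).

x(t) = C_1e^(2t) + C_2e^(-4t), z(t) = -3C_1e^(2t) - 2C_2e^(-4t)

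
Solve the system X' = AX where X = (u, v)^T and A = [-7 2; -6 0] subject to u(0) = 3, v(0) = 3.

Coefficient matrix A = [[-7, 2], [-6, 0]].
Characteristic polynomial det(A - λI) = λ^2 + 7λ + 12 = 0.
Eigenvalues λ = -3, -4.
For λ=-3: (A-λI) row 1 is [-4, 2], so an eigenvector is (1, 2).
For λ=-4: (A-λI) row 1 is [-3, 2], so an eigenvector is (2, 3).
General solution: K_1e^(-3t)(1,2) + K_2e^(-4t)(2,3).
Applying u(0)=3, v(0)=3 gives K_1=-3, K_2=3.

u(t) = -3e^(-3t) + 6e^(-4t), v(t) = -6e^(-3t) + 9e^(-4t)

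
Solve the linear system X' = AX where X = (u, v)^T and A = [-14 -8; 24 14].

Coefficient matrix A = [[-14, -8], [24, 14]].
Characteristic polynomial det(A - λI) = λ^2 - 4 = 0.
Eigenvalues λ = 2, -2.
For λ=2: (A-λI) row 1 is [-16, -8], so an eigenvector is (-1, 2).
For λ=-2: (A-λI) row 1 is [-12, -8], so an eigenvector is (-2, 3).
General solution: K_1e^(2t)(-1,2) + K_2e^(-2t)(-2,3).

u(t) = -K_1e^(2t) - 2K_2e^(-2t), v(t) = 2K_1e^(2t) + 3K_2e^(-2t)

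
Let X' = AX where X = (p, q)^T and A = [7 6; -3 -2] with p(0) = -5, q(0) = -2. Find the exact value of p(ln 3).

A = [[7,6],[-3,-2]]; eigenvalues λ = 1, 4.
Eigenvectors: (1,-1) for λ=1, (2,-1) for λ=4.
From the initial condition, c_1 = 9, c_2 = -7.
p(ln 3) = (9)(3^1)(1) + (-7)(3^4)(2) = -1107.

-1107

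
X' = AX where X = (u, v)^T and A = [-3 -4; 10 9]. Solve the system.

u(t) = C_1e^(3t)sin(2t) + C_1e^(3t)cos(2t) + C_2e^(3t)sin(2t) - C_2e^(3t)cos(2t), v(t) = -C_1e^(3t)sin(2t) - 2C_1e^(3t)cos(2t) - 2C_2e^(3t)sin(2t) + C_2e^(3t)cos(2t)

Coefficient matrix A = [[-3, -4], [10, 9]].
Characteristic polynomial det(A - λI) = λ^2 - 6λ + 13 = 0.
Eigenvalues λ = 3 ± 2i (complex conjugate pair).
For λ=3+2i: an eigenvector is (1,-2) - i(1,-1) = (1 - i, -2 + i).
A real fundamental pair from Re and Im of e^((3+2i)t)v: X_1 = e^(3t)(cos(2t)·(1,-2) + sin(2t)·(1,-1)), X_2 = e^(3t)(sin(2t)·(1,-2) - cos(2t)·(1,-1)).
General solution: C_1X_1 + C_2X_2.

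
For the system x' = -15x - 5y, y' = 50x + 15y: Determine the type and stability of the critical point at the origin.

center

A = [[-15,-5],[50,15]]; det(A-λI) = λ^2 + 25.
λ = 0 ± 5i: zero real part.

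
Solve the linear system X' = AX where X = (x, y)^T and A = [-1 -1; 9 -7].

Coefficient matrix A = [[-1, -1], [9, -7]].
Characteristic polynomial det(A - λI) = λ^2 + 8λ + 16 = 0.
Single eigenvalue λ = -4 with algebraic multiplicity 2.
Eigenvector v = (-1,-3); generalized eigenvector w with (A-λI)w=v is (-1,-2).
General solution: e^(-4t)[c_1·v + c_2·(t·v + w)].

x(t) = -c_1e^(-4t) - c_2te^(-4t) - c_2e^(-4t), y(t) = -3c_1e^(-4t) - 3c_2te^(-4t) - 2c_2e^(-4t)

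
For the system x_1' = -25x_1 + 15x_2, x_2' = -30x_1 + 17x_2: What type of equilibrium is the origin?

A = [[-25,15],[-30,17]]; det(A-λI) = λ^2 + 8λ + 25.
λ = -4 ± 3i: negative real part.

stable spiral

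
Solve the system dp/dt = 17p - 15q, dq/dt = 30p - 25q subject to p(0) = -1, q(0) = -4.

Coefficient matrix A = [[17, -15], [30, -25]].
Characteristic polynomial det(A - λI) = λ^2 + 8λ + 25 = 0.
Eigenvalues λ = -4 ± 3i (complex conjugate pair).
For λ=-4+3i: an eigenvector is (2,3) - i(-1,-1) = (2 + i, 3 + i).
A real fundamental pair from Re and Im of e^((-4+3i)t)v: X_1 = e^(-4t)(cos(3t)·(2,3) + sin(3t)·(-1,-1)), X_2 = e^(-4t)(sin(3t)·(2,3) - cos(3t)·(-1,-1)).
General solution: C_1X_1 + C_2X_2.
Applying p(0)=-1, q(0)=-4 gives C_1=-3, C_2=5.

p(t) = 13e^(-4t)sin(3t) - e^(-4t)cos(3t), q(t) = 18e^(-4t)sin(3t) - 4e^(-4t)cos(3t)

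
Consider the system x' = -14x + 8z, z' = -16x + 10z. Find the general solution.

x(t) = -c_1e^(-6t) + c_2e^(2t), z(t) = -c_1e^(-6t) + 2c_2e^(2t)

Coefficient matrix A = [[-14, 8], [-16, 10]].
Characteristic polynomial det(A - λI) = λ^2 + 4λ - 12 = 0.
Eigenvalues λ = -6, 2.
For λ=-6: (A-λI) row 1 is [-8, 8], so an eigenvector is (-1, -1).
For λ=2: (A-λI) row 1 is [-16, 8], so an eigenvector is (1, 2).
General solution: c_1e^(-6t)(-1,-1) + c_2e^(2t)(1,2).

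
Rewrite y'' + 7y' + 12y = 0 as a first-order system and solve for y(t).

Let x_1 = y, x_2 = y'. Then x_1' = x_2 and x_2' = -12x_1 - 7x_2.
A = [[0,1],[-12,-7]]; det(A-λI) = λ^2 + 7λ + 12.
Eigenvalues λ = -3, -4 with eigenvectors (1,-3), (1,-4).

y(t) = c_1e^(-3t) + c_2e^(-4t)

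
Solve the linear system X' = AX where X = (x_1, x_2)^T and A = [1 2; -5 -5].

Coefficient matrix A = [[1, 2], [-5, -5]].
Characteristic polynomial det(A - λI) = λ^2 + 4λ + 5 = 0.
Eigenvalues λ = -2 ± i (complex conjugate pair).
For λ=-2+i: an eigenvector is (1,-2) - i(-1,1) = (1 + i, -2 - i).
A real fundamental pair from Re and Im of e^((-2+i)t)v: X_1 = e^(-2t)(cos(t)·(1,-2) + sin(t)·(-1,1)), X_2 = e^(-2t)(sin(t)·(1,-2) - cos(t)·(-1,1)).
General solution: K_1X_1 + K_2X_2.

x_1(t) = -K_1e^(-2t)sin(t) + K_1e^(-2t)cos(t) + K_2e^(-2t)sin(t) + K_2e^(-2t)cos(t), x_2(t) = K_1e^(-2t)sin(t) - 2K_1e^(-2t)cos(t) - 2K_2e^(-2t)sin(t) - K_2e^(-2t)cos(t)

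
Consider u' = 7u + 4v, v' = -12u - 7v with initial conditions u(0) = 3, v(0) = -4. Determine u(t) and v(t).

u(t) = 4e^(t) - e^(-t), v(t) = -6e^(t) + 2e^(-t)

Coefficient matrix A = [[7, 4], [-12, -7]].
Characteristic polynomial det(A - λI) = λ^2 - 1 = 0.
Eigenvalues λ = -1, 1.
For λ=-1: (A-λI) row 1 is [8, 4], so an eigenvector is (1, -2).
For λ=1: (A-λI) row 1 is [6, 4], so an eigenvector is (-2, 3).
General solution: C_1e^(-t)(1,-2) + C_2e^(t)(-2,3).
Applying u(0)=3, v(0)=-4 gives C_1=-1, C_2=-2.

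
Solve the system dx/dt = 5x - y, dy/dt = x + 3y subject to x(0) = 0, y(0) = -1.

Coefficient matrix A = [[5, -1], [1, 3]].
Characteristic polynomial det(A - λI) = λ^2 - 8λ + 16 = 0.
Single eigenvalue λ = 4 with algebraic multiplicity 2.
Eigenvector v = (1,1); generalized eigenvector w with (A-λI)w=v is (0,-1).
General solution: e^(4t)[K_1·v + K_2·(t·v + w)].
Applying x(0)=0, y(0)=-1 gives K_1=0, K_2=1.

x(t) = te^(4t), y(t) = te^(4t) - e^(4t)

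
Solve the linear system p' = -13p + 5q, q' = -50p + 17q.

Coefficient matrix A = [[-13, 5], [-50, 17]].
Characteristic polynomial det(A - λI) = λ^2 - 4λ + 29 = 0.
Eigenvalues λ = 2 ± 5i (complex conjugate pair).
For λ=2+5i: an eigenvector is (0,-1) - i(-1,-3) = (0 + i, -1 + 3i).
A real fundamental pair from Re and Im of e^((2+5i)t)v: X_1 = e^(2t)(cos(5t)·(0,-1) + sin(5t)·(-1,-3)), X_2 = e^(2t)(sin(5t)·(0,-1) - cos(5t)·(-1,-3)).
General solution: C_1X_1 + C_2X_2.

p(t) = -C_1e^(2t)sin(5t) + C_2e^(2t)cos(5t), q(t) = -3C_1e^(2t)sin(5t) - C_1e^(2t)cos(5t) - C_2e^(2t)sin(5t) + 3C_2e^(2t)cos(5t)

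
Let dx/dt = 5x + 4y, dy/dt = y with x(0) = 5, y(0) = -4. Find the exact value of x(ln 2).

40

A = [[5,4],[0,1]]; eigenvalues λ = 5, 1.
Eigenvectors: (1,0) for λ=5, (1,-1) for λ=1.
From the initial condition, c_1 = 1, c_2 = 4.
x(ln 2) = (1)(2^5)(1) + (4)(2^1)(1) = 40.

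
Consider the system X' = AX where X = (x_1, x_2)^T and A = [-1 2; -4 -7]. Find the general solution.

Coefficient matrix A = [[-1, 2], [-4, -7]].
Characteristic polynomial det(A - λI) = λ^2 + 8λ + 15 = 0.
Eigenvalues λ = -3, -5.
For λ=-3: (A-λI) row 1 is [2, 2], so an eigenvector is (1, -1).
For λ=-5: (A-λI) row 1 is [4, 2], so an eigenvector is (1, -2).
General solution: C_1e^(-3t)(1,-1) + C_2e^(-5t)(1,-2).

x_1(t) = C_1e^(-3t) + C_2e^(-5t), x_2(t) = -C_1e^(-3t) - 2C_2e^(-5t)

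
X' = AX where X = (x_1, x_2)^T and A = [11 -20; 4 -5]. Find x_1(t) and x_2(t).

Coefficient matrix A = [[11, -20], [4, -5]].
Characteristic polynomial det(A - λI) = λ^2 - 6λ + 25 = 0.
Eigenvalues λ = 3 ± 4i (complex conjugate pair).
For λ=3+4i: an eigenvector is (-1,0) - i(-2,-1) = (-1 + 2i, 0 + i).
A real fundamental pair from Re and Im of e^((3+4i)t)v: X_1 = e^(3t)(cos(4t)·(-1,0) + sin(4t)·(-2,-1)), X_2 = e^(3t)(sin(4t)·(-1,0) - cos(4t)·(-2,-1)).
General solution: c_1X_1 + c_2X_2.

x_1(t) = -2c_1e^(3t)sin(4t) - c_1e^(3t)cos(4t) - c_2e^(3t)sin(4t) + 2c_2e^(3t)cos(4t), x_2(t) = -c_1e^(3t)sin(4t) + c_2e^(3t)cos(4t)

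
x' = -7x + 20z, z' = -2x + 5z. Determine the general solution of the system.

x(t) = c_1e^(-t)sin(2t) + 3c_1e^(-t)cos(2t) + 3c_2e^(-t)sin(2t) - c_2e^(-t)cos(2t), z(t) = c_1e^(-t)cos(2t) + c_2e^(-t)sin(2t)

Coefficient matrix A = [[-7, 20], [-2, 5]].
Characteristic polynomial det(A - λI) = λ^2 + 2λ + 5 = 0.
Eigenvalues λ = -1 ± 2i (complex conjugate pair).
For λ=-1+2i: an eigenvector is (3,1) - i(1,0) = (3 - i, 1).
A real fundamental pair from Re and Im of e^((-1+2i)t)v: X_1 = e^(-t)(cos(2t)·(3,1) + sin(2t)·(1,0)), X_2 = e^(-t)(sin(2t)·(3,1) - cos(2t)·(1,0)).
General solution: c_1X_1 + c_2X_2.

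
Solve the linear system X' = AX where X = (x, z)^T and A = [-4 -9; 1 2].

x(t) = 3C_1e^(-t) + 3C_2te^(-t) - C_2e^(-t), z(t) = -C_1e^(-t) - C_2te^(-t)

Coefficient matrix A = [[-4, -9], [1, 2]].
Characteristic polynomial det(A - λI) = λ^2 + 2λ + 1 = 0.
Single eigenvalue λ = -1 with algebraic multiplicity 2.
Eigenvector v = (3,-1); generalized eigenvector w with (A-λI)w=v is (-1,0).
General solution: e^(-t)[C_1·v + C_2·(t·v + w)].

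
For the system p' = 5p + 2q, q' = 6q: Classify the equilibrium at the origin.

unstable node

A = [[5,2],[0,6]]; det(A-λI) = λ^2 - 11λ + 30.
λ = 5, 6: both positive.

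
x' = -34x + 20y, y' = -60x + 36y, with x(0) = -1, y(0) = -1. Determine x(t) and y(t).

x(t) = e^(6t) - 2e^(-4t), y(t) = 2e^(6t) - 3e^(-4t)

Coefficient matrix A = [[-34, 20], [-60, 36]].
Characteristic polynomial det(A - λI) = λ^2 - 2λ - 24 = 0.
Eigenvalues λ = 6, -4.
For λ=6: (A-λI) row 1 is [-40, 20], so an eigenvector is (1, 2).
For λ=-4: (A-λI) row 1 is [-30, 20], so an eigenvector is (2, 3).
General solution: C_1e^(6t)(1,2) + C_2e^(-4t)(2,3).
Applying x(0)=-1, y(0)=-1 gives C_1=1, C_2=-1.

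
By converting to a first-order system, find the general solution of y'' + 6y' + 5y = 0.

Let x_1 = y, x_2 = y'. Then x_1' = x_2 and x_2' = -5x_1 - 6x_2.
A = [[0,1],[-5,-6]]; det(A-λI) = λ^2 + 6λ + 5.
Eigenvalues λ = -1, -5 with eigenvectors (1,-1), (1,-5).

y(t) = c_1e^(-t) + c_2e^(-5t)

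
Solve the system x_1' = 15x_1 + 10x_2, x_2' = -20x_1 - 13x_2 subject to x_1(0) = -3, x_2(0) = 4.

x_1(t) = -e^(t)sin(2t) - 3e^(t)cos(2t), x_2(t) = 2e^(t)sin(2t) + 4e^(t)cos(2t)

Coefficient matrix A = [[15, 10], [-20, -13]].
Characteristic polynomial det(A - λI) = λ^2 - 2λ + 5 = 0.
Eigenvalues λ = 1 ± 2i (complex conjugate pair).
For λ=1+2i: an eigenvector is (1,-1) - i(2,-3) = (1 - 2i, -1 + 3i).
A real fundamental pair from Re and Im of e^((1+2i)t)v: X_1 = e^(t)(cos(2t)·(1,-1) + sin(2t)·(2,-3)), X_2 = e^(t)(sin(2t)·(1,-1) - cos(2t)·(2,-3)).
General solution: c_1X_1 + c_2X_2.
Applying x_1(0)=-3, x_2(0)=4 gives c_1=-1, c_2=1.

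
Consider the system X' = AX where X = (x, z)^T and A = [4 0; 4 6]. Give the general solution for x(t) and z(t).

Coefficient matrix A = [[4, 0], [4, 6]].
Characteristic polynomial det(A - λI) = λ^2 - 10λ + 24 = 0.
Eigenvalues λ = 6, 4.
For λ=6: (A-λI) row 1 is [-2, 0], so an eigenvector is (0, -1).
For λ=4: (A-λI) row 2 is [4, 2], so an eigenvector is (-1, 2).
General solution: c_1e^(6t)(0,-1) + c_2e^(4t)(-1,2).

x(t) = -c_2e^(4t), z(t) = -c_1e^(6t) + 2c_2e^(4t)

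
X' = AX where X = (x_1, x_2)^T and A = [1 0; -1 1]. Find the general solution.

x_1(t) = c_2e^(t), x_2(t) = -c_1e^(t) - c_2te^(t) - c_2e^(t)

Coefficient matrix A = [[1, 0], [-1, 1]].
Characteristic polynomial det(A - λI) = λ^2 - 2λ + 1 = 0.
Single eigenvalue λ = 1 with algebraic multiplicity 2.
Eigenvector v = (0,-1); generalized eigenvector w with (A-λI)w=v is (1,-1).
General solution: e^(t)[c_1·v + c_2·(t·v + w)].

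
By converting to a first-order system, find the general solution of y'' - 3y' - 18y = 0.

Let x_1 = y, x_2 = y'. Then x_1' = x_2 and x_2' = 18x_1 + 3x_2.
A = [[0,1],[18,3]]; det(A-λI) = λ^2 - 3λ - 18.
Eigenvalues λ = 6, -3 with eigenvectors (1,6), (1,-3).

y(t) = c_1e^(6t) + c_2e^(-3t)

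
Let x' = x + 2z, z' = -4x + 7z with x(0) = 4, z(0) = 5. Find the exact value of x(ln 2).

56

A = [[1,2],[-4,7]]; eigenvalues λ = 5, 3.
Eigenvectors: (-1,-2) for λ=5, (1,1) for λ=3.
From the initial condition, c_1 = -1, c_2 = 3.
x(ln 2) = (-1)(2^5)(-1) + (3)(2^3)(1) = 56.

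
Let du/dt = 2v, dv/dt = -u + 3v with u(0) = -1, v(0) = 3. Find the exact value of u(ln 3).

A = [[0,2],[-1,3]]; eigenvalues λ = 2, 1.
Eigenvectors: (-1,-1) for λ=2, (2,1) for λ=1.
From the initial condition, c_1 = -7, c_2 = -4.
u(ln 3) = (-7)(3^2)(-1) + (-4)(3^1)(2) = 39.

39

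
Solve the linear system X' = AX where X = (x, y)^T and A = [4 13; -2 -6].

x(t) = -2C_1e^(-t)sin(t) - 3C_1e^(-t)cos(t) - 3C_2e^(-t)sin(t) + 2C_2e^(-t)cos(t), y(t) = C_1e^(-t)sin(t) + C_1e^(-t)cos(t) + C_2e^(-t)sin(t) - C_2e^(-t)cos(t)

Coefficient matrix A = [[4, 13], [-2, -6]].
Characteristic polynomial det(A - λI) = λ^2 + 2λ + 2 = 0.
Eigenvalues λ = -1 ± i (complex conjugate pair).
For λ=-1+i: an eigenvector is (-3,1) - i(-2,1) = (-3 + 2i, 1 - i).
A real fundamental pair from Re and Im of e^((-1+i)t)v: X_1 = e^(-t)(cos(t)·(-3,1) + sin(t)·(-2,1)), X_2 = e^(-t)(sin(t)·(-3,1) - cos(t)·(-2,1)).
General solution: C_1X_1 + C_2X_2.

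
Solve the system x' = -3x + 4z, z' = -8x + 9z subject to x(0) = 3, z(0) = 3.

x(t) = 3e^(t), z(t) = 3e^(t)

Coefficient matrix A = [[-3, 4], [-8, 9]].
Characteristic polynomial det(A - λI) = λ^2 - 6λ + 5 = 0.
Eigenvalues λ = 1, 5.
For λ=1: (A-λI) row 1 is [-4, 4], so an eigenvector is (1, 1).
For λ=5: (A-λI) row 1 is [-8, 4], so an eigenvector is (-1, -2).
General solution: C_1e^(t)(1,1) + C_2e^(5t)(-1,-2).
Applying x(0)=3, z(0)=3 gives C_1=3, C_2=0.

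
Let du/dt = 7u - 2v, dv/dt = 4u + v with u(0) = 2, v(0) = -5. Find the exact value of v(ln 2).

176

A = [[7,-2],[4,1]]; eigenvalues λ = 3, 5.
Eigenvectors: (-1,-2) for λ=3, (1,1) for λ=5.
From the initial condition, c_1 = 7, c_2 = 9.
v(ln 2) = (7)(2^3)(-2) + (9)(2^5)(1) = 176.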